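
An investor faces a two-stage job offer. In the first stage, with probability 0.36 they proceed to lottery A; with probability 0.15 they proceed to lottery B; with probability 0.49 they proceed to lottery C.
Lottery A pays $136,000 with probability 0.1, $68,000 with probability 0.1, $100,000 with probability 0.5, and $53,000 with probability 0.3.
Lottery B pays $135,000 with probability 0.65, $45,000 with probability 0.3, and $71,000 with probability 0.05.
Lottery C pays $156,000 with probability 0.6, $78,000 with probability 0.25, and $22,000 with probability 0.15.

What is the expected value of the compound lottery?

$103,824

EV(A) = 0.1 × 136000 + 0.1 × 68000 + 0.5 × 100000 + 0.3 × 53000 = 13600 + 6800 + 50000 + 15900 = 86300
EV(B) = 0.65 × 135000 + 0.3 × 45000 + 0.05 × 71000 = 87750 + 13500 + 3550 = 104800
EV(C) = 0.6 × 156000 + 0.25 × 78000 + 0.15 × 22000 = 93600 + 19500 + 3300 = 116400
Overall = 0.36 × 86300 + 0.15 × 104800 + 0.49 × 116400 = 31068 + 15720 + 57036 = 103824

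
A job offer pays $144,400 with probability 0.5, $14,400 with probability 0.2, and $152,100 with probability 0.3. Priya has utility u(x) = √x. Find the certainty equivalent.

E[u] = 0.5·√144400 + 0.2·√14400 + 0.3·√152100 = 0.5·380 + 0.2·120 + 0.3·390 = 331
CE = (331)² = 109561

$109,561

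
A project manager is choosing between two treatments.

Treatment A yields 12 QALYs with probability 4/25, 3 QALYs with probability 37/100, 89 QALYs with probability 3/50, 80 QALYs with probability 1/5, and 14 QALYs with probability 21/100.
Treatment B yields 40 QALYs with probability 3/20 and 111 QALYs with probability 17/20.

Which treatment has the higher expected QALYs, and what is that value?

Treatment B (100.35 QALYs)

Treatment A = 4/25 × 12 + 37/100 × 3 + 3/50 × 89 + 1/5 × 80 + 21/100 × 14 = 1.92 + 1.11 + 5.34 + 16 + 2.94 = 27.31
Treatment B = 3/20 × 40 + 17/20 × 111 = 6 + 94.35 = 100.35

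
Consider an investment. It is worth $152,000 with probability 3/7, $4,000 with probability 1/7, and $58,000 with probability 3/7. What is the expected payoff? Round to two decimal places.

EV = 3/7 × 152000 + 1/7 × 4000 + 3/7 × 58000 = 65142.8571 + 571.4286 + 24857.1429 = 90571.4286

$90,571.43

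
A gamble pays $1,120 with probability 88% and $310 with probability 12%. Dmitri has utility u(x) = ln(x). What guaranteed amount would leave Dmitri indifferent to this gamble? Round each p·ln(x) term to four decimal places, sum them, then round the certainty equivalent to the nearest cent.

E[u] = 0.88·ln(1120) + 0.12·ln(310) = 6.1786 + 0.6884 = 6.8670
CE = e^6.8670 ≈ 960.06

$960.06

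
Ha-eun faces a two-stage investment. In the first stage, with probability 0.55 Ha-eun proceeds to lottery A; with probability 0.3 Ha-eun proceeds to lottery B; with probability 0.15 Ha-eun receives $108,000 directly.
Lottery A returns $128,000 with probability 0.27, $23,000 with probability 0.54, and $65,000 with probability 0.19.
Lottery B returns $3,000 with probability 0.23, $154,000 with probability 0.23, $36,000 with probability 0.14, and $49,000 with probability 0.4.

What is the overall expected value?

$67,056.50

EV(A) = 0.27 × 128000 + 0.54 × 23000 + 0.19 × 65000 = 34560 + 12420 + 12350 = 59330
EV(B) = 0.23 × 3000 + 0.23 × 154000 + 0.14 × 36000 + 0.4 × 49000 = 690 + 35420 + 5040 + 19600 = 60750
Branch C: 108000 (certain)
Overall = 0.55 × 59330 + 0.3 × 60750 + 0.15 × 108000 = 32631.5 + 18225 + 16200 = 67056.5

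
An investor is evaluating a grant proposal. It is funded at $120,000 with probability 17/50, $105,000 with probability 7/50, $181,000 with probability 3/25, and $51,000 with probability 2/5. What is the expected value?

$97,620

EV = 17/50 × 120000 + 7/50 × 105000 + 3/25 × 181000 + 2/5 × 51000 = 40800 + 14700 + 21720 + 20400 = 97620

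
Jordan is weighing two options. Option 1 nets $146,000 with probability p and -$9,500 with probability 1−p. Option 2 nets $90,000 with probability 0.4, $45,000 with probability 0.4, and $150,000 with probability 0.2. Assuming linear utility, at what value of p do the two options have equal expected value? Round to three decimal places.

p = 0.601

EV(Option 2) = 0.4 × 90000 + 0.4 × 45000 + 0.2 × 150000 = 36000 + 18000 + 30000 = 84000
p·146000 + (1−p)·(-9500) = 84000
155500p − 9500 = 84000
p = (84000 + 9500) / 155500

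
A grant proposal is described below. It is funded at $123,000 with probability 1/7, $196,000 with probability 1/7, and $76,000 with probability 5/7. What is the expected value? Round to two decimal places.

$99,857.14

EV = 1/7 × 123000 + 1/7 × 196000 + 5/7 × 76000 = 17571.4286 + 28000 + 54285.7143 = 99857.1429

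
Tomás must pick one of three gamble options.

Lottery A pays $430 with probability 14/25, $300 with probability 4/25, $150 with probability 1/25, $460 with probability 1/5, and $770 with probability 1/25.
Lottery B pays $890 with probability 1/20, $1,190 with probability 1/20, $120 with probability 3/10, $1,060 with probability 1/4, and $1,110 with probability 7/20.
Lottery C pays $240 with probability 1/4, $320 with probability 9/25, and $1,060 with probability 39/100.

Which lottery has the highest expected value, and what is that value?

Lottery B ($793.50)

Lottery A = 14/25 × 430 + 4/25 × 300 + 1/25 × 150 + 1/5 × 460 + 1/25 × 770 = 240.8 + 48 + 6 + 92 + 30.8 = 417.6
Lottery B = 1/20 × 890 + 1/20 × 1190 + 3/10 × 120 + 1/4 × 1060 + 7/20 × 1110 = 44.5 + 59.5 + 36 + 265 + 388.5 = 793.5
Lottery C = 1/4 × 240 + 9/25 × 320 + 39/100 × 1060 = 60 + 115.2 + 413.4 = 588.6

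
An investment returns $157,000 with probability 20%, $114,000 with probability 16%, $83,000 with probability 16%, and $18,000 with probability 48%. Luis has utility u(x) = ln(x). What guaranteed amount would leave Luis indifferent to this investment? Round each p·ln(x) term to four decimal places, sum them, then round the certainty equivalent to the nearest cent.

$47,629.14

E[u] = 0.2·ln(157000) + 0.16·ln(114000) + 0.16·ln(83000) + 0.48·ln(18000) = 2.3928 + 1.8630 + 1.8123 + 4.7031 = 10.7712
CE = e^10.7712 ≈ 47629.14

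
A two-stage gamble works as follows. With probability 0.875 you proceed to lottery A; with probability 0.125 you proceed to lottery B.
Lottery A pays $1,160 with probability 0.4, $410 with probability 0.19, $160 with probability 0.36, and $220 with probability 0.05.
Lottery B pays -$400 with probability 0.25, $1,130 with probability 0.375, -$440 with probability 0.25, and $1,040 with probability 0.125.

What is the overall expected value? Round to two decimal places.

EV(A) = 0.4 × 1160 + 0.19 × 410 + 0.36 × 160 + 0.05 × 220 = 464 + 77.9 + 57.6 + 11 = 610.5
EV(B) = 0.25 × (-400) + 0.375 × 1130 + 0.25 × (-440) + 0.125 × 1040 = -100 + 423.75 − 110 + 130 = 343.75
Overall = 0.875 × 610.5 + 0.125 × 343.75 = 534.1875 + 42.96875 = 577.15625

$577.16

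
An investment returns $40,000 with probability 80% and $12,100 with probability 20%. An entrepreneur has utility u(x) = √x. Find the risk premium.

$1,296

E[u] = 0.8·√40000 + 0.2·√12100 = 0.8·200 + 0.2·110 = 182
CE = (182)² = 33124
Risk premium = EV − CE = 34420 − 33124 = 1296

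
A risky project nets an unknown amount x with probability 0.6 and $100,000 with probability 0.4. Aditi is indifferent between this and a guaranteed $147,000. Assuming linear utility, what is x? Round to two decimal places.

x = $178,333.33

0.6·x + 0.4·100000 = 147000
0.6·x = 147000 − 40000 = 107000
x = 107000 / 0.6 = 178333.3333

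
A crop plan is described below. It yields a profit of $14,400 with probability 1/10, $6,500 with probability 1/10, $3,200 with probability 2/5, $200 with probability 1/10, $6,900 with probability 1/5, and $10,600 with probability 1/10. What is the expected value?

EV = 1/10 × 14400 + 1/10 × 6500 + 2/5 × 3200 + 1/10 × 200 + 1/5 × 6900 + 1/10 × 10600 = 1440 + 650 + 1280 + 20 + 1380 + 1060 = 5830

$5,830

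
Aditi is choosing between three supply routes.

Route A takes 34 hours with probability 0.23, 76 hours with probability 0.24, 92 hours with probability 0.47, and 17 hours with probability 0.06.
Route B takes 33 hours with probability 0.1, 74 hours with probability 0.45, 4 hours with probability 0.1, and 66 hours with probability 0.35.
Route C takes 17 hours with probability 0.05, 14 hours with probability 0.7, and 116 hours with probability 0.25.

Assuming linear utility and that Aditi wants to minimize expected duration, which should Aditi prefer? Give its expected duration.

Route A = 0.23 × 34 + 0.24 × 76 + 0.47 × 92 + 0.06 × 17 = 7.82 + 18.24 + 43.24 + 1.02 = 70.32
Route B = 0.1 × 33 + 0.45 × 74 + 0.1 × 4 + 0.35 × 66 = 3.3 + 33.3 + 0.4 + 23.1 = 60.1
Route C = 0.05 × 17 + 0.7 × 14 + 0.25 × 116 = 0.85 + 9.8 + 29 = 39.65

Route C (39.65 hours)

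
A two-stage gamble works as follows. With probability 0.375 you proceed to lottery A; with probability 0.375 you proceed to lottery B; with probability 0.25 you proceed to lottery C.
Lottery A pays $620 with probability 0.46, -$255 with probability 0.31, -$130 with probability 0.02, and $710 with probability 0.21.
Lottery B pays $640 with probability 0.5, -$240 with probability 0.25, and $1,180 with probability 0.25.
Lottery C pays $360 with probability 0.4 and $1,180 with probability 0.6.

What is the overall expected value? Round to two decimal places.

EV(A) = 0.46 × 620 + 0.31 × (-255) + 0.02 × (-130) + 0.21 × 710 = 285.2 − 79.05 − 2.6 + 149.1 = 352.65
EV(B) = 0.5 × 640 + 0.25 × (-240) + 0.25 × 1180 = 320 − 60 + 295 = 555
EV(C) = 0.4 × 360 + 0.6 × 1180 = 144 + 708 = 852
Overall = 0.375 × 352.65 + 0.375 × 555 + 0.25 × 852 = 132.24375 + 208.125 + 213 = 553.36875

$553.37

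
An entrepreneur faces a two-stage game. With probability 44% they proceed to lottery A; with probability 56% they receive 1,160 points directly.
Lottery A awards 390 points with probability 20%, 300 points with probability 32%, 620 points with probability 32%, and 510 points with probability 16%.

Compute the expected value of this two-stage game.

849.36 points

EV(A) = 0.2 × 390 + 0.32 × 300 + 0.32 × 620 + 0.16 × 510 = 78 + 96 + 198.4 + 81.6 = 454
Branch B: 1160 (certain)
Overall = 0.44 × 454 + 0.56 × 1160 = 199.76 + 649.6 = 849.36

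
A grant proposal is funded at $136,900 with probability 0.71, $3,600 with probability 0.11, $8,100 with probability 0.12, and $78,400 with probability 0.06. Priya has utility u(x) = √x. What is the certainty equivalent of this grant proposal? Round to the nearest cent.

$88,149.61

E[u] = 0.71·√136900 + 0.11·√3600 + 0.12·√8100 + 0.06·√78400 = 0.71·370 + 0.11·60 + 0.12·90 + 0.06·280 = 296.9
CE = (296.9)² = 88149.61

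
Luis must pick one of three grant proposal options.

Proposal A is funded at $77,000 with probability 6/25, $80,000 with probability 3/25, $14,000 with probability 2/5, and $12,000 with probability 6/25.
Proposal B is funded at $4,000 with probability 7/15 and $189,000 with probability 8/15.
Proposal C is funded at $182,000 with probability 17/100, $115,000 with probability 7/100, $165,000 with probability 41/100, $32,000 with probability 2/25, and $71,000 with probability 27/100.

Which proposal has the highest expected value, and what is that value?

Proposal C ($128,370)

Proposal A = 6/25 × 77000 + 3/25 × 80000 + 2/5 × 14000 + 6/25 × 12000 = 18480 + 9600 + 5600 + 2880 = 36560
Proposal B = 7/15 × 4000 + 8/15 × 189000 = 1866.6667 + 100800 = 102666.6667
Proposal C = 17/100 × 182000 + 7/100 × 115000 + 41/100 × 165000 + 2/25 × 32000 + 27/100 × 71000 = 30940 + 8050 + 67650 + 2560 + 19170 = 128370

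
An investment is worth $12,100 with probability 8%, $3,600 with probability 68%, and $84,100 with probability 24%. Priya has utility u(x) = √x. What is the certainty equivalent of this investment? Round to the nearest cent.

$14,208.64

E[u] = 0.08·√12100 + 0.68·√3600 + 0.24·√84100 = 0.08·110 + 0.68·60 + 0.24·290 = 119.2
CE = (119.2)² = 14208.64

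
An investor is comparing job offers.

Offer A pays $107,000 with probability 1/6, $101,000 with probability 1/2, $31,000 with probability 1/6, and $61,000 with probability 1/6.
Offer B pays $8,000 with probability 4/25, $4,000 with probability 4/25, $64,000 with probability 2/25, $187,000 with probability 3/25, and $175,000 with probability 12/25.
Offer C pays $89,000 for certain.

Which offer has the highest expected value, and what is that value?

Offer B ($113,480)

Offer A = 1/6 × 107000 + 1/2 × 101000 + 1/6 × 31000 + 1/6 × 61000 = 17833.3333 + 50500 + 5166.6667 + 10166.6667 = 83666.6667
Offer B = 4/25 × 8000 + 4/25 × 4000 + 2/25 × 64000 + 3/25 × 187000 + 12/25 × 175000 = 1280 + 640 + 5120 + 22440 + 84000 = 113480
Offer C: 89000 (certain)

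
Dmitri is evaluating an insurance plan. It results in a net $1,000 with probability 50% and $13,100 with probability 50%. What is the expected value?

$7,050

EV = 0.5 × 1000 + 0.5 × 13100 = 500 + 6550 = 7050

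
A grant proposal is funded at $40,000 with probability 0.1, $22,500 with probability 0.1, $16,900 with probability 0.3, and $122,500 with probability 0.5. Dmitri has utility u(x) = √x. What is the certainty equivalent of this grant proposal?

$62,001

E[u] = 0.1·√40000 + 0.1·√22500 + 0.3·√16900 + 0.5·√122500 = 0.1·200 + 0.1·150 + 0.3·130 + 0.5·350 = 249
CE = (249)² = 62001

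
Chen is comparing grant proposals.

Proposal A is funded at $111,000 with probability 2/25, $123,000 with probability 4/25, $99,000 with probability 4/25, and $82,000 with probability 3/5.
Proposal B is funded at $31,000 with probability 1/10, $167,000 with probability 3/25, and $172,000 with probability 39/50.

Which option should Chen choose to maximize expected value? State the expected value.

Proposal B ($157,300)

Proposal A = 2/25 × 111000 + 4/25 × 123000 + 4/25 × 99000 + 3/5 × 82000 = 8880 + 19680 + 15840 + 49200 = 93600
Proposal B = 1/10 × 31000 + 3/25 × 167000 + 39/50 × 172000 = 3100 + 20040 + 134160 = 157300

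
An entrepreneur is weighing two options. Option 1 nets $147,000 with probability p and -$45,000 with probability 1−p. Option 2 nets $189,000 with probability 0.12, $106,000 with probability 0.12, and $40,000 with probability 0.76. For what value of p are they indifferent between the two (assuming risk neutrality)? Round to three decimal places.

p = 0.577

EV(Option 2) = 0.12 × 189000 + 0.12 × 106000 + 0.76 × 40000 = 22680 + 12720 + 30400 = 65800
p·147000 + (1−p)·(-45000) = 65800
192000p − 45000 = 65800
p = (65800 + 45000) / 192000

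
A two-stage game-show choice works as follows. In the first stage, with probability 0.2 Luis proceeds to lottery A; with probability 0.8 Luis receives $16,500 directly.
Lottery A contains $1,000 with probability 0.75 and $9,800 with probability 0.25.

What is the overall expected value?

EV(A) = 0.75 × 1000 + 0.25 × 9800 = 750 + 2450 = 3200
Branch B: 16500 (certain)
Overall = 0.2 × 3200 + 0.8 × 16500 = 640 + 13200 = 13840

$13,840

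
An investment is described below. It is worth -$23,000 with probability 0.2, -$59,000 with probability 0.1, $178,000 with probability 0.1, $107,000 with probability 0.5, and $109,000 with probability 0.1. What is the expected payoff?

EV = 0.2 × (-23000) + 0.1 × (-59000) + 0.1 × 178000 + 0.5 × 107000 + 0.1 × 109000 = -4600 − 5900 + 17800 + 53500 + 10900 = 71700

$71,700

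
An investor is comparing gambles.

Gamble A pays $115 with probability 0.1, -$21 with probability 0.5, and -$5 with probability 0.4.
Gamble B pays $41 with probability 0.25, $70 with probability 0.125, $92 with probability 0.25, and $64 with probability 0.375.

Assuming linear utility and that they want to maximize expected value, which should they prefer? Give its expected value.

Gamble B ($66)

Gamble A = 0.1 × 115 + 0.5 × (-21) + 0.4 × (-5) = 11.5 − 10.5 − 2 = -1
Gamble B = 0.25 × 41 + 0.125 × 70 + 0.25 × 92 + 0.375 × 64 = 10.25 + 8.75 + 23 + 24 = 66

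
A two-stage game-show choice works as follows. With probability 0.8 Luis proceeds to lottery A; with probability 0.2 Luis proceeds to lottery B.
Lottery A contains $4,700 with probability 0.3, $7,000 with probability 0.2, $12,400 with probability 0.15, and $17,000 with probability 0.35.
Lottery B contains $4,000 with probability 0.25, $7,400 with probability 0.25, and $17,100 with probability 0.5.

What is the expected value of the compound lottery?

EV(A) = 0.3 × 4700 + 0.2 × 7000 + 0.15 × 12400 + 0.35 × 17000 = 1410 + 1400 + 1860 + 5950 = 10620
EV(B) = 0.25 × 4000 + 0.25 × 7400 + 0.5 × 17100 = 1000 + 1850 + 8550 = 11400
Overall = 0.8 × 10620 + 0.2 × 11400 = 8496 + 2280 = 10776

$10,776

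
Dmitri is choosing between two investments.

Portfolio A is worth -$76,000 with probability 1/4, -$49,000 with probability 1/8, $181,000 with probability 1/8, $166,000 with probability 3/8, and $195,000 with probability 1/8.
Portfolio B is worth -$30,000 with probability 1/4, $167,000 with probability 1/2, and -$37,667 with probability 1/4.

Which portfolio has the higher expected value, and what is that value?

Portfolio A ($84,125)

Portfolio A = 1/4 × (-76000) + 1/8 × (-49000) + 1/8 × 181000 + 3/8 × 166000 + 1/8 × 195000 = -19000 − 6125 + 22625 + 62250 + 24375 = 84125
Portfolio B = 1/4 × (-30000) + 1/2 × 167000 + 1/4 × (-37667) = -7500 + 83500 − 9416.75 = 66583.25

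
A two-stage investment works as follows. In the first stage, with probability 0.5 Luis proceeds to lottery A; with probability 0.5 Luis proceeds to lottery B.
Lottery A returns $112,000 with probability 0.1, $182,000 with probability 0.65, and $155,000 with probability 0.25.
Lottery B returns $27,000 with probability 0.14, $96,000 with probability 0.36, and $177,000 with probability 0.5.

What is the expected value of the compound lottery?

$147,545

EV(A) = 0.1 × 112000 + 0.65 × 182000 + 0.25 × 155000 = 11200 + 118300 + 38750 = 168250
EV(B) = 0.14 × 27000 + 0.36 × 96000 + 0.5 × 177000 = 3780 + 34560 + 88500 = 126840
Overall = 0.5 × 168250 + 0.5 × 126840 = 84125 + 63420 = 147545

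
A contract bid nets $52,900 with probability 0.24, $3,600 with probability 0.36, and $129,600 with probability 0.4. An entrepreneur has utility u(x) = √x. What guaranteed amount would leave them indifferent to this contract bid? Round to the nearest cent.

E[u] = 0.24·√52900 + 0.36·√3600 + 0.4·√129600 = 0.24·230 + 0.36·60 + 0.4·360 = 220.8
CE = (220.8)² = 48752.64

$48,752.64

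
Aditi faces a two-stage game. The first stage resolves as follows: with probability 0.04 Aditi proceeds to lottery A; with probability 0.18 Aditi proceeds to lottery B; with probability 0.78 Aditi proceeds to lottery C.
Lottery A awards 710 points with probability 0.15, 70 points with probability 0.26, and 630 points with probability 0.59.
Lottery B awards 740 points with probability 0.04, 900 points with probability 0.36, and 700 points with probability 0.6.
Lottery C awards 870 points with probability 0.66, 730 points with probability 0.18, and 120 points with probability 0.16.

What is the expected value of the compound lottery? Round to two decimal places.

724.45 points

EV(A) = 0.15 × 710 + 0.26 × 70 + 0.59 × 630 = 106.5 + 18.2 + 371.7 = 496.4
EV(B) = 0.04 × 740 + 0.36 × 900 + 0.6 × 700 = 29.6 + 324 + 420 = 773.6
EV(C) = 0.66 × 870 + 0.18 × 730 + 0.16 × 120 = 574.2 + 131.4 + 19.2 = 724.8
Overall = 0.04 × 496.4 + 0.18 × 773.6 + 0.78 × 724.8 = 19.856 + 139.248 + 565.344 = 724.448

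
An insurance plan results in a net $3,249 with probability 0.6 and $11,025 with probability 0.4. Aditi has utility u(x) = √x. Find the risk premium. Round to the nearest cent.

E[u] = 0.6·√3249 + 0.4·√11025 = 0.6·57 + 0.4·105 = 76.2
CE = (76.2)² = 5806.44
Risk premium = EV − CE = 6359.4 − 5806.44 = 552.96

$552.96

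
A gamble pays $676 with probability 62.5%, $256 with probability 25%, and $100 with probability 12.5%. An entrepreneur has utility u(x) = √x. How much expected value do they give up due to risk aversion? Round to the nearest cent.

E[u] = 0.625·√676 + 0.25·√256 + 0.125·√100 = 0.625·26 + 0.25·16 + 0.125·10 = 21.5
CE = (21.5)² = 462.25
Risk premium = EV − CE = 499 − 462.25 = 36.75

$36.75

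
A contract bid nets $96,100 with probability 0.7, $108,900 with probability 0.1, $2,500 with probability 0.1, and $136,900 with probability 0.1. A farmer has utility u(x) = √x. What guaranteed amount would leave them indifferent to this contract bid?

$85,264

E[u] = 0.7·√96100 + 0.1·√108900 + 0.1·√2500 + 0.1·√136900 = 0.7·310 + 0.1·330 + 0.1·50 + 0.1·370 = 292
CE = (292)² = 85264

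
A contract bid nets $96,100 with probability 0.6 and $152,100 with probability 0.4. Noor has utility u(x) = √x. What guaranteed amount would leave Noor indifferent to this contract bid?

$116,964

E[u] = 0.6·√96100 + 0.4·√152100 = 0.6·310 + 0.4·390 = 342
CE = (342)² = 116964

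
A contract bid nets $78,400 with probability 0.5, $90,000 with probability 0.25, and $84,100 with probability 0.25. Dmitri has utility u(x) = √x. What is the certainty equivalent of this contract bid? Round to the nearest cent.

$82,656.25

E[u] = 0.5·√78400 + 0.25·√90000 + 0.25·√84100 = 0.5·280 + 0.25·300 + 0.25·290 = 287.5
CE = (287.5)² = 82656.25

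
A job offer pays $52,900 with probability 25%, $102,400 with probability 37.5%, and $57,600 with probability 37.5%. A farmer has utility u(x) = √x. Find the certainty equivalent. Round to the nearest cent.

$71,556.25

E[u] = 0.25·√52900 + 0.375·√102400 + 0.375·√57600 = 0.25·230 + 0.375·320 + 0.375·240 = 267.5
CE = (267.5)² = 71556.25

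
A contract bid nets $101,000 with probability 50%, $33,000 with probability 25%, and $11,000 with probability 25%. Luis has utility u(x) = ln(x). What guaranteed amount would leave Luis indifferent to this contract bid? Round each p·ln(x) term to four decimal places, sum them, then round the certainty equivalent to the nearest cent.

E[u] = 0.5·ln(101000) + 0.25·ln(33000) + 0.25·ln(11000) = 5.7614 + 2.6011 + 2.3264 = 10.6889
CE = e^10.6889 ≈ 43866.23

$43,866.23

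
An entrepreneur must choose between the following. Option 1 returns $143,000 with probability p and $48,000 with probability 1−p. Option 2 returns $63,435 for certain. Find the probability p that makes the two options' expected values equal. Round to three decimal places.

p = 0.162

p·143000 + (1−p)·48000 = 63435
95000p + 48000 = 63435
p = (63435 − 48000) / 95000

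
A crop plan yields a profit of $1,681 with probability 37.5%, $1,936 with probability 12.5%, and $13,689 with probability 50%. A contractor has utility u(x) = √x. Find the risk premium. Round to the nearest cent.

$1,416.48

E[u] = 0.375·√1681 + 0.125·√1936 + 0.5·√13689 = 0.375·41 + 0.125·44 + 0.5·117 = 79.375
CE = (79.375)² = 6300.390625
Risk premium = EV − CE = 7716.875 − 6300.390625 = 1416.484375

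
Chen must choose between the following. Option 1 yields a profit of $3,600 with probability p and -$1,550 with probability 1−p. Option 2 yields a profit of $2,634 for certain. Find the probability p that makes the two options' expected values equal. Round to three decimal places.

p = 0.812

p·3600 + (1−p)·(-1550) = 2634
5150p − 1550 = 2634
p = (2634 + 1550) / 5150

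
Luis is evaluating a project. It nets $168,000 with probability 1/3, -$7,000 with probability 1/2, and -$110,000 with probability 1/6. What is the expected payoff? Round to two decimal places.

$34,166.67

EV = 1/3 × 168000 + 1/2 × (-7000) + 1/6 × (-110000) = 56000 − 3500 − 18333.3333 = 34166.6667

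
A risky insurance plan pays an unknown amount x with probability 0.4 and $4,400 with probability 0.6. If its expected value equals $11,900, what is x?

x = $23,150

0.4·x + 0.6·4400 = 11900
0.4·x = 11900 − 2640 = 9260
x = 9260 / 0.4 = 23150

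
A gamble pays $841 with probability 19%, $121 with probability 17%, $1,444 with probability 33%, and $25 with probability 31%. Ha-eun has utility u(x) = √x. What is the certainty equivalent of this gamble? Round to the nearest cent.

E[u] = 0.19·√841 + 0.17·√121 + 0.33·√1444 + 0.31·√25 = 0.19·29 + 0.17·11 + 0.33·38 + 0.31·5 = 21.47
CE = (21.47)² = 460.9609

$460.96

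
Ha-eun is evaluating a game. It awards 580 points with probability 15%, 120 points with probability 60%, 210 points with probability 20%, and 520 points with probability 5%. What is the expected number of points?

227 points

EV = 0.15 × 580 + 0.6 × 120 + 0.2 × 210 + 0.05 × 520 = 87 + 72 + 42 + 26 = 227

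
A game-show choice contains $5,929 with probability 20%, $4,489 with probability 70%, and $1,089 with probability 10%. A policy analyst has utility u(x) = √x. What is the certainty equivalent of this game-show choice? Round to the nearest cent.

E[u] = 0.2·√5929 + 0.7·√4489 + 0.1·√1089 = 0.2·77 + 0.7·67 + 0.1·33 = 65.6
CE = (65.6)² = 4303.36

$4,303.36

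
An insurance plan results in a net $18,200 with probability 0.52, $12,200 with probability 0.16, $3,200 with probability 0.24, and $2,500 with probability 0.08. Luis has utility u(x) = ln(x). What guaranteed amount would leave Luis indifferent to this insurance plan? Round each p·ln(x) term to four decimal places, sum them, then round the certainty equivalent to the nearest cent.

E[u] = 0.52·ln(18200) + 0.16·ln(12200) + 0.24·ln(3200) + 0.08·ln(2500) = 5.1008 + 1.5055 + 1.9370 + 0.6259 = 9.1692
CE = e^9.1692 ≈ 9596.94

$9,596.94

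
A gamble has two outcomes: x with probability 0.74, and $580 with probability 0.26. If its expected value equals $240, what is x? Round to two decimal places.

0.74·x + 0.26·580 = 240
0.74·x = 240 − 150.8 = 89.2
x = 89.2 / 0.74 = 120.5405

x = $120.54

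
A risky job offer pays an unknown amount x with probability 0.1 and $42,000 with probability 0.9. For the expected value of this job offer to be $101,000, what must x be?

x = $632,000

0.1·x + 0.9·42000 = 101000
0.1·x = 101000 − 37800 = 63200
x = 63200 / 0.1 = 632000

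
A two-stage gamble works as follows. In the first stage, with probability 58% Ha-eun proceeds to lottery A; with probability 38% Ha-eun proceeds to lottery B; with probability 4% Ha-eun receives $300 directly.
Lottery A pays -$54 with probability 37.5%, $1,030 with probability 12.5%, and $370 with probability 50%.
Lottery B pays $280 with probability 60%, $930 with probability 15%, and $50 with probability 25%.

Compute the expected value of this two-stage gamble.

$303.83

EV(A) = 0.375 × (-54) + 0.125 × 1030 + 0.5 × 370 = -20.25 + 128.75 + 185 = 293.5
EV(B) = 0.6 × 280 + 0.15 × 930 + 0.25 × 50 = 168 + 139.5 + 12.5 = 320
Branch C: 300 (certain)
Overall = 0.58 × 293.5 + 0.38 × 320 + 0.04 × 300 = 170.23 + 121.6 + 12 = 303.83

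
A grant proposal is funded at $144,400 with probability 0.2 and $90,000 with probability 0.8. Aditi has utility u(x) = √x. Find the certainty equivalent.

E[u] = 0.2·√144400 + 0.8·√90000 = 0.2·380 + 0.8·300 = 316
CE = (316)² = 99856

$99,856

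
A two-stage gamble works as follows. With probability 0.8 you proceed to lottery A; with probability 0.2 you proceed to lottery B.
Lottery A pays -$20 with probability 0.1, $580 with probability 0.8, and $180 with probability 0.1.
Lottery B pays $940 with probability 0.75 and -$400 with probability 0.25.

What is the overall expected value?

$505

EV(A) = 0.1 × (-20) + 0.8 × 580 + 0.1 × 180 = -2 + 464 + 18 = 480
EV(B) = 0.75 × 940 + 0.25 × (-400) = 705 − 100 = 605
Overall = 0.8 × 480 + 0.2 × 605 = 384 + 121 = 505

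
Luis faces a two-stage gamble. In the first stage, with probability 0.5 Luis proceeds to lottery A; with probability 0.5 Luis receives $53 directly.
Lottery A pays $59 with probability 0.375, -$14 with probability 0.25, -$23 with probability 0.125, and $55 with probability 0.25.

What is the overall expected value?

$41.25

EV(A) = 0.375 × 59 + 0.25 × (-14) + 0.125 × (-23) + 0.25 × 55 = 22.125 − 3.5 − 2.875 + 13.75 = 29.5
Branch B: 53 (certain)
Overall = 0.5 × 29.5 + 0.5 × 53 = 14.75 + 26.5 = 41.25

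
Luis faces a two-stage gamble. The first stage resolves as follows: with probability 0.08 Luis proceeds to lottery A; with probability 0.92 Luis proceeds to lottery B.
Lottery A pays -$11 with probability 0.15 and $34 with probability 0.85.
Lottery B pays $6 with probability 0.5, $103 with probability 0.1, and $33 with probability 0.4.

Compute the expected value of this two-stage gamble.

EV(A) = 0.15 × (-11) + 0.85 × 34 = -1.65 + 28.9 = 27.25
EV(B) = 0.5 × 6 + 0.1 × 103 + 0.4 × 33 = 3 + 10.3 + 13.2 = 26.5
Overall = 0.08 × 27.25 + 0.92 × 26.5 = 2.18 + 24.38 = 26.56

$26.56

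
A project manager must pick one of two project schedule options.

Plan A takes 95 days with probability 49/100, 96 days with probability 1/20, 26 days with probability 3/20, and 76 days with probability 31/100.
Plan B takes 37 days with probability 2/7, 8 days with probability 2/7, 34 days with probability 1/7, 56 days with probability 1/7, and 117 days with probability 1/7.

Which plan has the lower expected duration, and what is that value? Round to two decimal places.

Plan B (42.43 days)

Plan A = 49/100 × 95 + 1/20 × 96 + 3/20 × 26 + 31/100 × 76 = 46.55 + 4.8 + 3.9 + 23.56 = 78.81
Plan B = 2/7 × 37 + 2/7 × 8 + 1/7 × 34 + 1/7 × 56 + 1/7 × 117 = 10.5714 + 2.2857 + 4.8571 + 8 + 16.7143 = 42.4286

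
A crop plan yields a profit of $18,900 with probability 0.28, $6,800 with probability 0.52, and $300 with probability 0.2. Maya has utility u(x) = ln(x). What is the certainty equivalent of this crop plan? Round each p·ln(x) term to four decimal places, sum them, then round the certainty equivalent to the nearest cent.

E[u] = 0.28·ln(18900) + 0.52·ln(6800) + 0.2·ln(300) = 2.7571 + 4.5888 + 1.1408 = 8.4867
CE = e^8.4867 ≈ 4849.84

$4,849.84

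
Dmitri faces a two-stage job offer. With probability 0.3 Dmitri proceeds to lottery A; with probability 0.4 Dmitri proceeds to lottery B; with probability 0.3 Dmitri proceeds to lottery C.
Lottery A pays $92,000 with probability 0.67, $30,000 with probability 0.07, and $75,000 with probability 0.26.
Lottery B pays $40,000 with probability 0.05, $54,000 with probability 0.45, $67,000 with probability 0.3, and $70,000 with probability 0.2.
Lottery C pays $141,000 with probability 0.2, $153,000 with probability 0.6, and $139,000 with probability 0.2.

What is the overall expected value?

$93,472

EV(A) = 0.67 × 92000 + 0.07 × 30000 + 0.26 × 75000 = 61640 + 2100 + 19500 = 83240
EV(B) = 0.05 × 40000 + 0.45 × 54000 + 0.3 × 67000 + 0.2 × 70000 = 2000 + 24300 + 20100 + 14000 = 60400
EV(C) = 0.2 × 141000 + 0.6 × 153000 + 0.2 × 139000 = 28200 + 91800 + 27800 = 147800
Overall = 0.3 × 83240 + 0.4 × 60400 + 0.3 × 147800 = 24972 + 24160 + 44340 = 93472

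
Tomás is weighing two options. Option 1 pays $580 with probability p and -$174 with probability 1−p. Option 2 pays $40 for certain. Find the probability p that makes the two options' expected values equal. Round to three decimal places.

p·580 + (1−p)·(-174) = 40
754p − 174 = 40
p = (40 + 174) / 754

p = 0.284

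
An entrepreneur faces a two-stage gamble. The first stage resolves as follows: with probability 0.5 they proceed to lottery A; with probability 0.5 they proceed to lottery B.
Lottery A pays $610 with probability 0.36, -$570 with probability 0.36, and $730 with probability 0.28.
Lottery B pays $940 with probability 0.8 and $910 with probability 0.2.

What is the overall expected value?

EV(A) = 0.36 × 610 + 0.36 × (-570) + 0.28 × 730 = 219.6 − 205.2 + 204.4 = 218.8
EV(B) = 0.8 × 940 + 0.2 × 910 = 752 + 182 = 934
Overall = 0.5 × 218.8 + 0.5 × 934 = 109.4 + 467 = 576.4

$576.40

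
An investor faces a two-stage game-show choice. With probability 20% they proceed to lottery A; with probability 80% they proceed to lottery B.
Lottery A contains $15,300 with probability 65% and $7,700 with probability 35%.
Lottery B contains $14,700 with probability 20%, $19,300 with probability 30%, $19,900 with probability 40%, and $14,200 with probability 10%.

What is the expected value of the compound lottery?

EV(A) = 0.65 × 15300 + 0.35 × 7700 = 9945 + 2695 = 12640
EV(B) = 0.2 × 14700 + 0.3 × 19300 + 0.4 × 19900 + 0.1 × 14200 = 2940 + 5790 + 7960 + 1420 = 18110
Overall = 0.2 × 12640 + 0.8 × 18110 = 2528 + 14488 = 17016

$17,016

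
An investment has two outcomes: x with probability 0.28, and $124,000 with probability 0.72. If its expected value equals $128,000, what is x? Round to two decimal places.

x = $138,285.71

0.28·x + 0.72·124000 = 128000
0.28·x = 128000 − 89280 = 38720
x = 38720 / 0.28 = 138285.7143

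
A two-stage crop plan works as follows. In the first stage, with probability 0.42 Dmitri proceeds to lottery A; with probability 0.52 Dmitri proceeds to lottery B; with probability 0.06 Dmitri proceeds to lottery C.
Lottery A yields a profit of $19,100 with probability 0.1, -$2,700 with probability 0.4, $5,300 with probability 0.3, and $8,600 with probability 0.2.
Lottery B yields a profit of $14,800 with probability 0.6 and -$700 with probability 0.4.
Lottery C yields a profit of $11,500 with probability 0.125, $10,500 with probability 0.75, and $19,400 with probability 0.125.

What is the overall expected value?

$6,915.05

EV(A) = 0.1 × 19100 + 0.4 × (-2700) + 0.3 × 5300 + 0.2 × 8600 = 1910 − 1080 + 1590 + 1720 = 4140
EV(B) = 0.6 × 14800 + 0.4 × (-700) = 8880 − 280 = 8600
EV(C) = 0.125 × 11500 + 0.75 × 10500 + 0.125 × 19400 = 1437.5 + 7875 + 2425 = 11737.5
Overall = 0.42 × 4140 + 0.52 × 8600 + 0.06 × 11737.5 = 1738.8 + 4472 + 704.25 = 6915.05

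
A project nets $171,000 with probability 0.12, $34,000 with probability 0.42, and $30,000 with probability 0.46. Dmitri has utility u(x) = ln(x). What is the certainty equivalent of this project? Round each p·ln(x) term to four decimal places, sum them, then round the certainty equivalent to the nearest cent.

$38,960.36

E[u] = 0.12·ln(171000) + 0.42·ln(34000) + 0.46·ln(30000) = 1.4459 + 4.3823 + 4.7421 = 10.5703
CE = e^10.5703 ≈ 38960.36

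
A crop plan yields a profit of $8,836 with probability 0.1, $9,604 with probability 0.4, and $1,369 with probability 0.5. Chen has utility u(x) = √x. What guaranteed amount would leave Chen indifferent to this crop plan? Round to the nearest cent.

E[u] = 0.1·√8836 + 0.4·√9604 + 0.5·√1369 = 0.1·94 + 0.4·98 + 0.5·37 = 67.1
CE = (67.1)² = 4502.41

$4,502.41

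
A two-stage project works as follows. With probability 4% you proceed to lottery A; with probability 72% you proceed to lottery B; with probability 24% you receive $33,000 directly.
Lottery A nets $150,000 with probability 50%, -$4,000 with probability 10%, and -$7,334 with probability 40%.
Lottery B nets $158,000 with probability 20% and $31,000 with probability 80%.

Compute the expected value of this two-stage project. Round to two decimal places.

$51,394.66

EV(A) = 0.5 × 150000 + 0.1 × (-4000) + 0.4 × (-7334) = 75000 − 400 − 2933.6 = 71666.4
EV(B) = 0.2 × 158000 + 0.8 × 31000 = 31600 + 24800 = 56400
Branch C: 33000 (certain)
Overall = 0.04 × 71666.4 + 0.72 × 56400 + 0.24 × 33000 = 2866.656 + 40608 + 7920 = 51394.656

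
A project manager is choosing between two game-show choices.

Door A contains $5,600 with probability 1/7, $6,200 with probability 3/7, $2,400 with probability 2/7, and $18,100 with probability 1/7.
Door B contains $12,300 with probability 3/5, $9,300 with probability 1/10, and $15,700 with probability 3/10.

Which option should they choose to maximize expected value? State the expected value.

Door A = 1/7 × 5600 + 3/7 × 6200 + 2/7 × 2400 + 1/7 × 18100 = 800 + 2657.1429 + 685.7143 + 2585.7143 = 6728.5714
Door B = 3/5 × 12300 + 1/10 × 9300 + 3/10 × 15700 = 7380 + 930 + 4710 = 13020

Door B ($13,020)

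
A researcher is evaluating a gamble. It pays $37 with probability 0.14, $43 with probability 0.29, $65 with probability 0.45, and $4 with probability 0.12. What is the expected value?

$47.38

EV = 0.14 × 37 + 0.29 × 43 + 0.45 × 65 + 0.12 × 4 = 5.18 + 12.47 + 29.25 + 0.48 = 47.38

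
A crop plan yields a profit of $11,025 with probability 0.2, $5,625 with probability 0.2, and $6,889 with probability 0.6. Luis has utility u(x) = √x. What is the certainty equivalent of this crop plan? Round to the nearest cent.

E[u] = 0.2·√11025 + 0.2·√5625 + 0.6·√6889 = 0.2·105 + 0.2·75 + 0.6·83 = 85.8
CE = (85.8)² = 7361.64

$7,361.64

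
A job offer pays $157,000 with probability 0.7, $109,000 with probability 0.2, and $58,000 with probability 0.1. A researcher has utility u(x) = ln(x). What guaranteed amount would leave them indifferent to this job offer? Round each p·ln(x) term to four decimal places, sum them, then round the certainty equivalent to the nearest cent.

$132,111.30

E[u] = 0.7·ln(157000) + 0.2·ln(109000) + 0.1·ln(58000) = 8.3748 + 2.3198 + 1.0968 = 11.7914
CE = e^11.7914 ≈ 132111.30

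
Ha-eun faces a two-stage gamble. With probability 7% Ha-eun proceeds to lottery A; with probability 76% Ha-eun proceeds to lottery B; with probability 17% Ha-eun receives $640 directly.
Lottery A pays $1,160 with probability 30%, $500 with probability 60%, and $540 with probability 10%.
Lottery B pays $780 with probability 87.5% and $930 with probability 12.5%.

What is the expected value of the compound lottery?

$764.99

EV(A) = 0.3 × 1160 + 0.6 × 500 + 0.1 × 540 = 348 + 300 + 54 = 702
EV(B) = 0.875 × 780 + 0.125 × 930 = 682.5 + 116.25 = 798.75
Branch C: 640 (certain)
Overall = 0.07 × 702 + 0.76 × 798.75 + 0.17 × 640 = 49.14 + 607.05 + 108.8 = 764.99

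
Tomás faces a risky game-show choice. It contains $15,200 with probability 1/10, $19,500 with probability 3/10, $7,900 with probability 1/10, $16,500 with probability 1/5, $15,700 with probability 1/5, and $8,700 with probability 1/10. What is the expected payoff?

EV = 1/10 × 15200 + 3/10 × 19500 + 1/10 × 7900 + 1/5 × 16500 + 1/5 × 15700 + 1/10 × 8700 = 1520 + 5850 + 790 + 3300 + 3140 + 870 = 15470

$15,470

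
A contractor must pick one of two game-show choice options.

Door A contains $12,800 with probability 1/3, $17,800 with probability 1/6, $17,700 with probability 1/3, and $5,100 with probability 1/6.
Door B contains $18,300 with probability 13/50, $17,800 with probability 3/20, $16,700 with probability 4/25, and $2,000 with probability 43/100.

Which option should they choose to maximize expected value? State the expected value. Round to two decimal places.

Door A ($13,983.33)

Door A = 1/3 × 12800 + 1/6 × 17800 + 1/3 × 17700 + 1/6 × 5100 = 4266.6667 + 2966.6667 + 5900 + 850 = 13983.3333
Door B = 13/50 × 18300 + 3/20 × 17800 + 4/25 × 16700 + 43/100 × 2000 = 4758 + 2670 + 2672 + 860 = 10960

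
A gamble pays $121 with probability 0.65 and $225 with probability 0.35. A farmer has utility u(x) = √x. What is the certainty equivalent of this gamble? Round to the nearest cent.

$153.76

E[u] = 0.65·√121 + 0.35·√225 = 0.65·11 + 0.35·15 = 12.4
CE = (12.4)² = 153.76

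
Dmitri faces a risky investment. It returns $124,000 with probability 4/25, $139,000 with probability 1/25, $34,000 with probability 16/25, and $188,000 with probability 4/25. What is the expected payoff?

EV = 4/25 × 124000 + 1/25 × 139000 + 16/25 × 34000 + 4/25 × 188000 = 19840 + 5560 + 21760 + 30080 = 77240

$77,240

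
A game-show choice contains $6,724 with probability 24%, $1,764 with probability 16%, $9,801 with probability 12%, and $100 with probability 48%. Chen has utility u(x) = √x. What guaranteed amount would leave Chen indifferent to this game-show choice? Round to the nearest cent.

E[u] = 0.24·√6724 + 0.16·√1764 + 0.12·√9801 + 0.48·√100 = 0.24·82 + 0.16·42 + 0.12·99 + 0.48·10 = 43.08
CE = (43.08)² = 1855.8864

$1,855.89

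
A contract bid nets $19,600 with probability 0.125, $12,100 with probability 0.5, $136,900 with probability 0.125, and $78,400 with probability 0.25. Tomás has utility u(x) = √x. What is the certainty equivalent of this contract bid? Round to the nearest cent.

E[u] = 0.125·√19600 + 0.5·√12100 + 0.125·√136900 + 0.25·√78400 = 0.125·140 + 0.5·110 + 0.125·370 + 0.25·280 = 188.75
CE = (188.75)² = 35626.5625

$35,626.56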